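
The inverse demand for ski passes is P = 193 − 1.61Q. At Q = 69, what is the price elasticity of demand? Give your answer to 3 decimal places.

At Q = 69, P = 193 − 1.61(69) = 81.91.
dP/dQ = −1.61, so dQ/dP = 1/(−1.61) = -0.621.
ε = (dQ/dP)(P/Q) = (-0.621)(81.91/69).

-0.737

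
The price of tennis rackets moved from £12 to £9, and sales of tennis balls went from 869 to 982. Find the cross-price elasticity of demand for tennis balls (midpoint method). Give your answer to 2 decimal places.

-0.43

ΔQ_x = 982 − 869 = 113; ΔP_y = 9 − 12 = -3.
Midpoints: P̄_y = 10.50, Q̄_x = 925.5.
ε_xy = (ΔQ_x/ΔP_y)(P̄_y/Q̄_x) = (113/-3)(10.50/925.5).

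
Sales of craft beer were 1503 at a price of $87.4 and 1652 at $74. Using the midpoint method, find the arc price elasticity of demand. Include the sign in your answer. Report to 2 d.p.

-0.57

ΔQ = 1652 − 1503 = 149; ΔP = 74 − 87.4 = -13.4.
Midpoints: P̄ = 80.70, Q̄ = 1577.5.
ε = (ΔQ/ΔP)(P̄/Q̄) = (149/-13.4)(80.70/1577.5).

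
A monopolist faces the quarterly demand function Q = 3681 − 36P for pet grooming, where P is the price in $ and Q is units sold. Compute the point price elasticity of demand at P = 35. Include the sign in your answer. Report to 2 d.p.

At P = 35, Q = 2421.
dQ/dP = −36.
ε = (dQ/dP)(P/Q) = (-36)(35/2421).
|ε| < 1, so demand is inelastic at this price.

-0.52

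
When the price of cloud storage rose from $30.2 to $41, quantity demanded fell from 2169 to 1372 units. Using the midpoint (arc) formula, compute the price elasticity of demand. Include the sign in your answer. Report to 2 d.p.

-1.48

ΔQ = 1372 − 2169 = -797; ΔP = 41 − 30.2 = 10.8.
Midpoints: P̄ = 35.60, Q̄ = 1770.5.
ε = (ΔQ/ΔP)(P̄/Q̄) = (-797/10.8)(35.60/1770.5).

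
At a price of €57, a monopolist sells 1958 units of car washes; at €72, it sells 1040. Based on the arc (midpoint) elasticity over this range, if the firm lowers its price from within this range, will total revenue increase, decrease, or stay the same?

Arc ε = (-918/15)(64.50/1499.0) ≈ -2.633.
|ε| = 2.63 > 1, so demand is elastic. A price cut therefore raises total revenue.

increase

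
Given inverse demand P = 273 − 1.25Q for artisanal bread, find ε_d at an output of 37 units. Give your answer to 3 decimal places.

At Q = 37, P = 273 − 1.25(37) = 226.75.
dP/dQ = −1.25, so dQ/dP = 1/(−1.25) = -0.800.
ε = (dQ/dP)(P/Q) = (-0.800)(226.75/37).

-4.903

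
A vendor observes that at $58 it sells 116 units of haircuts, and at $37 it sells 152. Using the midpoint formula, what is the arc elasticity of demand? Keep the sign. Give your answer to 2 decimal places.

ΔQ = 152 − 116 = 36; ΔP = 37 − 58 = -21.
Midpoints: P̄ = 47.50, Q̄ = 134.0.
ε = (ΔQ/ΔP)(P̄/Q̄) = (36/-21)(47.50/134.0).

-0.61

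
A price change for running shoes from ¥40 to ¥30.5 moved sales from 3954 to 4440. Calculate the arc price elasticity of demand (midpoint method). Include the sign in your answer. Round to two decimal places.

ΔQ = 4440 − 3954 = 486; ΔP = 30.5 − 40 = -9.5.
Midpoints: P̄ = 35.25, Q̄ = 4197.0.
ε = (ΔQ/ΔP)(P̄/Q̄) = (486/-9.5)(35.25/4197.0).

-0.43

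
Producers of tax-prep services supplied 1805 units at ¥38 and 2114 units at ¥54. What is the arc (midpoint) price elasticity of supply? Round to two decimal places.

0.45

ΔQ = 2114 − 1805 = 309; ΔP = 54 − 38 = 16.
Midpoints: P̄ = 46.00, Q̄ = 1959.5.
ε_s = (ΔQ/ΔP)(P̄/Q̄) = (309/16)(46.00/1959.5).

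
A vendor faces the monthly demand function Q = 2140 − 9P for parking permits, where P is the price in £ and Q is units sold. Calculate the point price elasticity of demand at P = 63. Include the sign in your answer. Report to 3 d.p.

At P = 63, Q = 1573.
dQ/dP = −9.
ε = (dQ/dP)(P/Q) = (-9)(63/1573).
|ε| < 1, so demand is inelastic at this price.

-0.360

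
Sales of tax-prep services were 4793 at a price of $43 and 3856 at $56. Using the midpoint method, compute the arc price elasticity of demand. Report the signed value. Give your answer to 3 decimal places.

-0.825

ΔQ = 3856 − 4793 = -937; ΔP = 56 − 43 = 13.
Midpoints: P̄ = 49.50, Q̄ = 4324.5.
ε = (ΔQ/ΔP)(P̄/Q̄) = (-937/13)(49.50/4324.5).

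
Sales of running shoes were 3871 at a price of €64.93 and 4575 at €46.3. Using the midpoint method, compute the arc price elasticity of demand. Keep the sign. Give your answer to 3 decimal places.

ΔQ = 4575 − 3871 = 704; ΔP = 46.3 − 64.93 = -18.63.
Midpoints: P̄ = 55.62, Q̄ = 4223.0.
ε = (ΔQ/ΔP)(P̄/Q̄) = (704/-18.63)(55.62/4223.0).

-0.498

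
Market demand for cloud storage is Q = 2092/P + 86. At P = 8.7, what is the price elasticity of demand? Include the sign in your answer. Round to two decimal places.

-0.74

At P = 8.7, Q = 326.460.
dQ/dP = −2092/P² = -27.639.
ε = (dQ/dP)(P/Q) = (-27.639)(8.7/326.460).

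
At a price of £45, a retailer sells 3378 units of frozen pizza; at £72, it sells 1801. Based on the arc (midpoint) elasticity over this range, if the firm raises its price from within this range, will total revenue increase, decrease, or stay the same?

Arc ε = (-1577/27)(58.50/2589.5) ≈ -1.319.
|ε| = 1.32 > 1, so demand is elastic. A price rise therefore reduces total revenue.

decrease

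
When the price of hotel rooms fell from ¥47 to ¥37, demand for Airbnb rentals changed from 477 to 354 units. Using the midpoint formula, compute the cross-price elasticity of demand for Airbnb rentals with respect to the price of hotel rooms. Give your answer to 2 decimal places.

ΔQ_x = 354 − 477 = -123; ΔP_y = 37 − 47 = -10.
Midpoints: P̄_y = 42.00, Q̄_x = 415.5.
ε_xy = (ΔQ_x/ΔP_y)(P̄_y/Q̄_x) = (-123/-10)(42.00/415.5).

1.24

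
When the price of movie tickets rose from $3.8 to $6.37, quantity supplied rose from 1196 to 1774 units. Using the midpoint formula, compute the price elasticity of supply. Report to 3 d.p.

0.770

ΔQ = 1774 − 1196 = 578; ΔP = 6.37 − 3.8 = 2.57.
Midpoints: P̄ = 5.08, Q̄ = 1485.0.
ε_s = (ΔQ/ΔP)(P̄/Q̄) = (578/2.57)(5.08/1485.0).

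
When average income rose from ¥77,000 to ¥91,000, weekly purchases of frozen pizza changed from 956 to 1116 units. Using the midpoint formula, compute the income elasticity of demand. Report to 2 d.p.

ΔQ = 160, ΔI = 14000. Midpoints: Ī = 84,000, Q̄ = 1036.0.
ε_I = (ΔQ/ΔI)(Ī/Q̄) = (160/14000)(84000/1036.0).
ε_I > 0, so the good is normal.

0.93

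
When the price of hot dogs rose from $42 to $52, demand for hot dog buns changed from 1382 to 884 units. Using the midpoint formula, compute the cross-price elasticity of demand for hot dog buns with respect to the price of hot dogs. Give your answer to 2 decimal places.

ΔQ_x = 884 − 1382 = -498; ΔP_y = 52 − 42 = 10.
Midpoints: P̄_y = 47.00, Q̄_x = 1133.0.
ε_xy = (ΔQ_x/ΔP_y)(P̄_y/Q̄_x) = (-498/10)(47.00/1133.0).

-2.07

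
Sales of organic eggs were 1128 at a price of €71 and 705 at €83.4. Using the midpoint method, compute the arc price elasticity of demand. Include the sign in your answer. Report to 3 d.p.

-2.873

ΔQ = 705 − 1128 = -423; ΔP = 83.4 − 71 = 12.4.
Midpoints: P̄ = 77.20, Q̄ = 916.5.
ε = (ΔQ/ΔP)(P̄/Q̄) = (-423/12.4)(77.20/916.5).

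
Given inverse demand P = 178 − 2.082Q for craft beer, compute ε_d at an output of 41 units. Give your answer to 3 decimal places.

At Q = 41, P = 178 − 2.082(41) = 92.64.
dP/dQ = −2.082, so dQ/dP = 1/(−2.082) = -0.480.
ε = (dQ/dP)(P/Q) = (-0.480)(92.64/41).

-1.085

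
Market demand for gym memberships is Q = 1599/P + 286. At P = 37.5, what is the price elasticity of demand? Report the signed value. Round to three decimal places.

-0.130

At P = 37.5, Q = 328.640.
dQ/dP = −1599/P² = -1.137.
ε = (dQ/dP)(P/Q) = (-1.137)(37.5/328.640).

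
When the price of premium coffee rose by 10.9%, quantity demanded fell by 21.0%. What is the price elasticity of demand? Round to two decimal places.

-1.93

ε = %ΔQ / %ΔP = (-21.0)/(10.9) = -1.927.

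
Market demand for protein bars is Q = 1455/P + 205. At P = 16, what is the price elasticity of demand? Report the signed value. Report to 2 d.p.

At P = 16, Q = 295.938.
dQ/dP = −1455/P² = -5.684.
ε = (dQ/dP)(P/Q) = (-5.684)(16/295.938).

-0.31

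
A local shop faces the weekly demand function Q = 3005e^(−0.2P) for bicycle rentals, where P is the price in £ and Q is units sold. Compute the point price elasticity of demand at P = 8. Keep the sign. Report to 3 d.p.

-1.600

At P = 8, Q = 606.699.
dQ/dP = −0.2·3005e^(−0.2P) = −0.2Q = -121.340.
ε = (dQ/dP)(P/Q) = (-121.340)(8/606.699).
|ε| > 1, so demand is elastic at this price.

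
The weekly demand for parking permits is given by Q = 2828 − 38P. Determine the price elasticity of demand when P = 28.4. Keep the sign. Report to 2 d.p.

-0.62

At P = 28.4, Q = 1748.800.
dQ/dP = −38.
ε = (dQ/dP)(P/Q) = (-38)(28.4/1748.800).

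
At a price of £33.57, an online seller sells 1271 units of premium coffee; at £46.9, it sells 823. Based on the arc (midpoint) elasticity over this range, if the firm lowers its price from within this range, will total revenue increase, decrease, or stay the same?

Arc ε = (-448/13.33)(40.23/1047.0) ≈ -1.292.
|ε| = 1.29 > 1, so demand is elastic. A price cut therefore raises total revenue.

increase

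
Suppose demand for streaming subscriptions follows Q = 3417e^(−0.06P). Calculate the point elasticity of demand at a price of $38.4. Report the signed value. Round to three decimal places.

At P = 38.4, Q = 341.217.
dQ/dP = −0.06·3417e^(−0.06P) = −0.06Q = -20.473.
ε = (dQ/dP)(P/Q) = (-20.473)(38.4/341.217).

-2.304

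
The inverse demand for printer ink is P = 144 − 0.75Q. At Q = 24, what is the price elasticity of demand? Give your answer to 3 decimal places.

At Q = 24, P = 144 − 0.75(24) = 126.00.
dP/dQ = −0.75, so dQ/dP = 1/(−0.75) = -1.333.
ε = (dQ/dP)(P/Q) = (-1.333)(126.00/24).

-7.000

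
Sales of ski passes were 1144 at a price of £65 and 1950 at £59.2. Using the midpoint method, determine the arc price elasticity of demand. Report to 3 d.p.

ΔQ = 1950 − 1144 = 806; ΔP = 59.2 − 65 = -5.8.
Midpoints: P̄ = 62.10, Q̄ = 1547.0.
ε = (ΔQ/ΔP)(P̄/Q̄) = (806/-5.8)(62.10/1547.0).

-5.578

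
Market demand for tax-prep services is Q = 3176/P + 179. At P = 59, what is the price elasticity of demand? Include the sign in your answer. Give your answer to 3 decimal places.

-0.231

At P = 59, Q = 232.831.
dQ/dP = −3176/P² = -0.912.
ε = (dQ/dP)(P/Q) = (-0.912)(59/232.831).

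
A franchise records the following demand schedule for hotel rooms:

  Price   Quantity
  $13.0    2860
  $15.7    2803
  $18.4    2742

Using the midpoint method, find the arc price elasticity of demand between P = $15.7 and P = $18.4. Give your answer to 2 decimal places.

-0.14

At P = 15.7, Q = 2803; at P = 18.4, Q = 2742.
ΔQ = -61, ΔP = 2.7. Midpoints: P̄ = 17.05, Q̄ = 2772.5.
ε = (ΔQ/ΔP)(P̄/Q̄) = (-61/2.7)(17.05/2772.5).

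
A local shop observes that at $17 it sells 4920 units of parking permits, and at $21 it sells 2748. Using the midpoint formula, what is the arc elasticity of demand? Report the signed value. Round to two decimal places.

-2.69

ΔQ = 2748 − 4920 = -2172; ΔP = 21 − 17 = 4.
Midpoints: P̄ = 19.00, Q̄ = 3834.0.
ε = (ΔQ/ΔP)(P̄/Q̄) = (-2172/4)(19.00/3834.0).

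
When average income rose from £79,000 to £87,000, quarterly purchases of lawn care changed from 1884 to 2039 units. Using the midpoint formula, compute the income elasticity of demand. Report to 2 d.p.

0.82

ΔQ = 155, ΔI = 8000. Midpoints: Ī = 83,000, Q̄ = 1961.5.
ε_I = (ΔQ/ΔI)(Ī/Q̄) = (155/8000)(83000/1961.5).
ε_I > 0, so the good is normal.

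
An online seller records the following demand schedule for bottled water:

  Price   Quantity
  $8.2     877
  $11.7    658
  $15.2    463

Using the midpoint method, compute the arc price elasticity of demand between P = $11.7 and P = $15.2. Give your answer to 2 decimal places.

-1.34

At P = 11.7, Q = 658; at P = 15.2, Q = 463.
ΔQ = -195, ΔP = 3.5. Midpoints: P̄ = 13.45, Q̄ = 560.5.
ε = (ΔQ/ΔP)(P̄/Q̄) = (-195/3.5)(13.45/560.5).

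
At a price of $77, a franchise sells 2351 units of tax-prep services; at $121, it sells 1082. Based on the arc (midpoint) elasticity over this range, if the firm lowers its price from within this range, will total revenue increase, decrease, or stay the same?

Arc ε = (-1269/44)(99.00/1716.5) ≈ -1.663.
|ε| = 1.66 > 1, so demand is elastic. A price cut therefore raises total revenue.

increase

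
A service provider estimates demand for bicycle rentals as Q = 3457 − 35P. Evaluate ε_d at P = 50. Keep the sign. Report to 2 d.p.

-1.03

At P = 50, Q = 1707.
dQ/dP = −35.
ε = (dQ/dP)(P/Q) = (-35)(50/1707).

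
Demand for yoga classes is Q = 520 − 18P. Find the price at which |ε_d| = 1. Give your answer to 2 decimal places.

14.44

For linear demand Q = a − bP, ε = −bP/(a − bP). |ε| = 1 when bP = a − bP, i.e. P = a/(2b).
P = 520/(2·18) = 520/36 = 14.4444.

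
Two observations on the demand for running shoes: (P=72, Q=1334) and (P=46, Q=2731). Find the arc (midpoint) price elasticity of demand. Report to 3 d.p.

ΔQ = 2731 − 1334 = 1397; ΔP = 46 − 72 = -26.
Midpoints: P̄ = 59.00, Q̄ = 2032.5.
ε = (ΔQ/ΔP)(P̄/Q̄) = (1397/-26)(59.00/2032.5).

-1.560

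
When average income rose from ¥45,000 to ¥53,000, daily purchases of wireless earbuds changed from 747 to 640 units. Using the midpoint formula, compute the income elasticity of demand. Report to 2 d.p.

ΔQ = -107, ΔI = 8000. Midpoints: Ī = 49,000, Q̄ = 693.5.
ε_I = (ΔQ/ΔI)(Ī/Q̄) = (-107/8000)(49000/693.5).

-0.95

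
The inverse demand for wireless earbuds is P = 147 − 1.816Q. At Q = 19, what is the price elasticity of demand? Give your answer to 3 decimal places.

At Q = 19, P = 147 − 1.816(19) = 112.50.
dP/dQ = −1.816, so dQ/dP = 1/(−1.816) = -0.551.
ε = (dQ/dP)(P/Q) = (-0.551)(112.50/19).

-3.260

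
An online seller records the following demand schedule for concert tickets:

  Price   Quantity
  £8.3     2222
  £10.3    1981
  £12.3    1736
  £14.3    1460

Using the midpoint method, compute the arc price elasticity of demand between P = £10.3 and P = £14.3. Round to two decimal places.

-0.93

At P = 10.3, Q = 1981; at P = 14.3, Q = 1460.
ΔQ = -521, ΔP = 4.0. Midpoints: P̄ = 12.30, Q̄ = 1720.5.
ε = (ΔQ/ΔP)(P̄/Q̄) = (-521/4.0)(12.30/1720.5).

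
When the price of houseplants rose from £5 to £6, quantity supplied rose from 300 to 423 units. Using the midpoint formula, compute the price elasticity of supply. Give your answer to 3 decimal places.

ΔQ = 423 − 300 = 123; ΔP = 6 − 5 = 1.
Midpoints: P̄ = 5.50, Q̄ = 361.5.
ε_s = (ΔQ/ΔP)(P̄/Q̄) = (123/1)(5.50/361.5).

1.871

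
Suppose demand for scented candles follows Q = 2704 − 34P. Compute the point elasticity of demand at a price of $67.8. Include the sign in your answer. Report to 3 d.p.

-5.780

At P = 67.8, Q = 398.800.
dQ/dP = −34.
ε = (dQ/dP)(P/Q) = (-34)(67.8/398.800).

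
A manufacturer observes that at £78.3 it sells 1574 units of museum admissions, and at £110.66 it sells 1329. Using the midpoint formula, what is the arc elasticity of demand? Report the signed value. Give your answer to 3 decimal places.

-0.493

ΔQ = 1329 − 1574 = -245; ΔP = 110.66 − 78.3 = 32.36.
Midpoints: P̄ = 94.48, Q̄ = 1451.5.
ε = (ΔQ/ΔP)(P̄/Q̄) = (-245/32.36)(94.48/1451.5).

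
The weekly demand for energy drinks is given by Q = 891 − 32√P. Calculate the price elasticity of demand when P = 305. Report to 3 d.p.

At P = 305, Q = 332.144.
dQ/dP = −32/(2√P) = -0.916.
ε = (dQ/dP)(P/Q) = (-0.916)(305/332.144).
|ε| < 1, so demand is inelastic at this price.

-0.841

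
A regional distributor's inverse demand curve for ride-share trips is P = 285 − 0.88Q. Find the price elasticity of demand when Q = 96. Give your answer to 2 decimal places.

At Q = 96, P = 285 − 0.88(96) = 200.52.
dP/dQ = −0.88, so dQ/dP = 1/(−0.88) = -1.136.
ε = (dQ/dP)(P/Q) = (-1.136)(200.52/96).

-2.37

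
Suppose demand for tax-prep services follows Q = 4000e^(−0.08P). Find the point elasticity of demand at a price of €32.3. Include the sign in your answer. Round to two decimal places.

-2.58

At P = 32.3, Q = 301.886.
dQ/dP = −0.08·4000e^(−0.08P) = −0.08Q = -24.151.
ε = (dQ/dP)(P/Q) = (-24.151)(32.3/301.886).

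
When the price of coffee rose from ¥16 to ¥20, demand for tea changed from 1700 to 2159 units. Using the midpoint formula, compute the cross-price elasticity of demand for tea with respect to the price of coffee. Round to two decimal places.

1.07

ΔQ_x = 2159 − 1700 = 459; ΔP_y = 20 − 16 = 4.
Midpoints: P̄_y = 18.00, Q̄_x = 1929.5.
ε_xy = (ΔQ_x/ΔP_y)(P̄_y/Q̄_x) = (459/4)(18.00/1929.5).
ε_xy > 0, so the goods are substitutes.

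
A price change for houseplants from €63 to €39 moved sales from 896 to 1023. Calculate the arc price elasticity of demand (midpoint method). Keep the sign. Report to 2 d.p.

-0.28

ΔQ = 1023 − 896 = 127; ΔP = 39 − 63 = -24.
Midpoints: P̄ = 51.00, Q̄ = 959.5.
ε = (ΔQ/ΔP)(P̄/Q̄) = (127/-24)(51.00/959.5).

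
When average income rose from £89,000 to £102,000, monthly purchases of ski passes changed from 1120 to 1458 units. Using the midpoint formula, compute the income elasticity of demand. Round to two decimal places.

ΔQ = 338, ΔI = 13000. Midpoints: Ī = 95,500, Q̄ = 1289.0.
ε_I = (ΔQ/ΔI)(Ī/Q̄) = (338/13000)(95500/1289.0).

1.93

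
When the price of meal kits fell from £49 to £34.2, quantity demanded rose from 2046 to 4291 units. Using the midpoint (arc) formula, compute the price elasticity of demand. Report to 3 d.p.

ΔQ = 4291 − 2046 = 2245; ΔP = 34.2 − 49 = -14.8.
Midpoints: P̄ = 41.60, Q̄ = 3168.5.
ε = (ΔQ/ΔP)(P̄/Q̄) = (2245/-14.8)(41.60/3168.5).

-1.992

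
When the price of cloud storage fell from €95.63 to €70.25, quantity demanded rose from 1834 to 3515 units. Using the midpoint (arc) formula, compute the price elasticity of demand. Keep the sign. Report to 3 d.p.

ΔQ = 3515 − 1834 = 1681; ΔP = 70.25 − 95.63 = -25.38.
Midpoints: P̄ = 82.94, Q̄ = 2674.5.
ε = (ΔQ/ΔP)(P̄/Q̄) = (1681/-25.38)(82.94/2674.5).

-2.054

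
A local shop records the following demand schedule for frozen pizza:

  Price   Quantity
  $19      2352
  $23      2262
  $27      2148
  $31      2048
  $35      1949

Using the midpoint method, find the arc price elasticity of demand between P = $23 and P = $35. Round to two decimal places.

At P = 23, Q = 2262; at P = 35, Q = 1949.
ΔQ = -313, ΔP = 12. Midpoints: P̄ = 29.00, Q̄ = 2105.5.
ε = (ΔQ/ΔP)(P̄/Q̄) = (-313/12)(29.00/2105.5).

-0.36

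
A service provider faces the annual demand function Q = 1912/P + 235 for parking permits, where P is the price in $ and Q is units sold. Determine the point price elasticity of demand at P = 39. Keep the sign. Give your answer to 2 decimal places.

At P = 39, Q = 284.026.
dQ/dP = −1912/P² = -1.257.
ε = (dQ/dP)(P/Q) = (-1.257)(39/284.026).

-0.17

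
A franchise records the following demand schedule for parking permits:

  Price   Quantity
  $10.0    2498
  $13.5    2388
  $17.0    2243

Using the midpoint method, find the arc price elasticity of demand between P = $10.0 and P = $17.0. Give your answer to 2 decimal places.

-0.21

At P = 10.0, Q = 2498; at P = 17.0, Q = 2243.
ΔQ = -255, ΔP = 7.0. Midpoints: P̄ = 13.50, Q̄ = 2370.5.
ε = (ΔQ/ΔP)(P̄/Q̄) = (-255/7.0)(13.50/2370.5).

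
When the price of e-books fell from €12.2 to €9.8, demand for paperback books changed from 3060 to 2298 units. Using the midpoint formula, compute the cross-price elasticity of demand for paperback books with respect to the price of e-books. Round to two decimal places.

1.30

ΔQ_x = 2298 − 3060 = -762; ΔP_y = 9.8 − 12.2 = -2.4.
Midpoints: P̄_y = 11.00, Q̄_x = 2679.0.
ε_xy = (ΔQ_x/ΔP_y)(P̄_y/Q̄_x) = (-762/-2.4)(11.00/2679.0).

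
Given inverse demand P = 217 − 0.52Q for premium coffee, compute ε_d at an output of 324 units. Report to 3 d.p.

At Q = 324, P = 217 − 0.52(324) = 48.52.
dP/dQ = −0.52, so dQ/dP = 1/(−0.52) = -1.923.
ε = (dQ/dP)(P/Q) = (-1.923)(48.52/324).

-0.288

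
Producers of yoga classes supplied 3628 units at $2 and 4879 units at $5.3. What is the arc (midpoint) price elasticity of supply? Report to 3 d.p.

ΔQ = 4879 − 3628 = 1251; ΔP = 5.3 − 2 = 3.3.
Midpoints: P̄ = 3.65, Q̄ = 4253.5.
ε_s = (ΔQ/ΔP)(P̄/Q̄) = (1251/3.3)(3.65/4253.5).

0.325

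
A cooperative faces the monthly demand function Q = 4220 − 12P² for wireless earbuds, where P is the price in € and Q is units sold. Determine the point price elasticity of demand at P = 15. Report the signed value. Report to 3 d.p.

At P = 15, Q = 1520.
dQ/dP = −24P = -360.
ε = (dQ/dP)(P/Q) = (-360)(15/1520).

-3.553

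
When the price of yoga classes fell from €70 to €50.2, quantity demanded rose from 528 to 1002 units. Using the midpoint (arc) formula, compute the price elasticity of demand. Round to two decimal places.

ΔQ = 1002 − 528 = 474; ΔP = 50.2 − 70 = -19.8.
Midpoints: P̄ = 60.10, Q̄ = 765.0.
ε = (ΔQ/ΔP)(P̄/Q̄) = (474/-19.8)(60.10/765.0).

-1.88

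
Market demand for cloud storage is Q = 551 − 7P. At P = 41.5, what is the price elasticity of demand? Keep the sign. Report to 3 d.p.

At P = 41.5, Q = 260.500.
dQ/dP = −7.
ε = (dQ/dP)(P/Q) = (-7)(41.5/260.500).
|ε| > 1, so demand is elastic at this price.

-1.115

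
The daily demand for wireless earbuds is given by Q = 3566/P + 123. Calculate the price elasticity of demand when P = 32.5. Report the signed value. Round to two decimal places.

-0.47

At P = 32.5, Q = 232.723.
dQ/dP = −3566/P² = -3.376.
ε = (dQ/dP)(P/Q) = (-3.376)(32.5/232.723).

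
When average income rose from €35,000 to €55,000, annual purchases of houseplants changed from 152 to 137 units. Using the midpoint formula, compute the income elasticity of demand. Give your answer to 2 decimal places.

-0.23

ΔQ = -15, ΔI = 20000. Midpoints: Ī = 45,000, Q̄ = 144.5.
ε_I = (ΔQ/ΔI)(Ī/Q̄) = (-15/20000)(45000/144.5).
ε_I < 0, so the good is inferior.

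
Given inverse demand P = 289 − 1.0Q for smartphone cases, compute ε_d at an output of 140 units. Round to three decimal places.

-1.064

At Q = 140, P = 289 − 1.0(140) = 149.00.
dP/dQ = −1.0, so dQ/dP = 1/(−1.0) = -1.000.
ε = (dQ/dP)(P/Q) = (-1.000)(149.00/140).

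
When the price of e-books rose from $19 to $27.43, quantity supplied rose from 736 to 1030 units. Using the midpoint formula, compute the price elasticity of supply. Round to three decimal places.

0.917

ΔQ = 1030 − 736 = 294; ΔP = 27.43 − 19 = 8.43.
Midpoints: P̄ = 23.21, Q̄ = 883.0.
ε_s = (ΔQ/ΔP)(P̄/Q̄) = (294/8.43)(23.21/883.0).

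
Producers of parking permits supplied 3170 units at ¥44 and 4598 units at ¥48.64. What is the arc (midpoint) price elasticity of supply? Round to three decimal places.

3.670

ΔQ = 4598 − 3170 = 1428; ΔP = 48.64 − 44 = 4.64.
Midpoints: P̄ = 46.32, Q̄ = 3884.0.
ε_s = (ΔQ/ΔP)(P̄/Q̄) = (1428/4.64)(46.32/3884.0).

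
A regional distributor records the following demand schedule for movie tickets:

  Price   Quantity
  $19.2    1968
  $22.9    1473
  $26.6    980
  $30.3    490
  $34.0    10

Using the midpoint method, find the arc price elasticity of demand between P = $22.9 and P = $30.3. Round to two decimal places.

-3.60

At P = 22.9, Q = 1473; at P = 30.3, Q = 490.
ΔQ = -983, ΔP = 7.4. Midpoints: P̄ = 26.60, Q̄ = 981.5.
ε = (ΔQ/ΔP)(P̄/Q̄) = (-983/7.4)(26.60/981.5).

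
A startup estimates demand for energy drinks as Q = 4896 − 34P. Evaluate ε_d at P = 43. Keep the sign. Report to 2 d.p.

-0.43

At P = 43, Q = 3434.
dQ/dP = −34.
ε = (dQ/dP)(P/Q) = (-34)(43/3434).
|ε| < 1, so demand is inelastic at this price.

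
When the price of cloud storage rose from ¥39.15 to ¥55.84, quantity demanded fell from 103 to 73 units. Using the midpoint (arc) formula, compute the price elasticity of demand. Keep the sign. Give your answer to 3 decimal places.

ΔQ = 73 − 103 = -30; ΔP = 55.84 − 39.15 = 16.69.
Midpoints: P̄ = 47.50, Q̄ = 88.0.
ε = (ΔQ/ΔP)(P̄/Q̄) = (-30/16.69)(47.50/88.0).

-0.970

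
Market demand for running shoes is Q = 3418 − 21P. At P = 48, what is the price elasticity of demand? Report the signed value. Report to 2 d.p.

-0.42

At P = 48, Q = 2410.
dQ/dP = −21.
ε = (dQ/dP)(P/Q) = (-21)(48/2410).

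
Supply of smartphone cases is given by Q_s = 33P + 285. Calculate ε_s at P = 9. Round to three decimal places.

At P = 9, Q_s = 582.
dQ_s/dP = 33.
ε_s = (dQ_s/dP)(P/Q_s) = (33)(9/582).

0.510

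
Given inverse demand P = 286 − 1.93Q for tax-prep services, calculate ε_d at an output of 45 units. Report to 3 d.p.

At Q = 45, P = 286 − 1.93(45) = 199.15.
dP/dQ = −1.93, so dQ/dP = 1/(−1.93) = -0.518.
ε = (dQ/dP)(P/Q) = (-0.518)(199.15/45).

-2.293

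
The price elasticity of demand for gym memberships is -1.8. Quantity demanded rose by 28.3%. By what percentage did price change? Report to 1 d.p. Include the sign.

%ΔP ≈ %ΔQ / ε = (28.3%)/(-1.8) = -15.72%.

-15.7%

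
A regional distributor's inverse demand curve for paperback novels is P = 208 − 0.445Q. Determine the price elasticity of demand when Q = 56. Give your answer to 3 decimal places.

At Q = 56, P = 208 − 0.445(56) = 183.08.
dP/dQ = −0.445, so dQ/dP = 1/(−0.445) = -2.247.
ε = (dQ/dP)(P/Q) = (-2.247)(183.08/56).

-7.347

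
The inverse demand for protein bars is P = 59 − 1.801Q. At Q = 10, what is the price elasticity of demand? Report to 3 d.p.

At Q = 10, P = 59 − 1.801(10) = 40.99.
dP/dQ = −1.801, so dQ/dP = 1/(−1.801) = -0.555.
ε = (dQ/dP)(P/Q) = (-0.555)(40.99/10).

-2.276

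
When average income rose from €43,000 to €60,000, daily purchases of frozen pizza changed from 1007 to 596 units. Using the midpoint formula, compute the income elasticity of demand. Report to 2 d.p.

ΔQ = -411, ΔI = 17000. Midpoints: Ī = 51,500, Q̄ = 801.5.
ε_I = (ΔQ/ΔI)(Ī/Q̄) = (-411/17000)(51500/801.5).

-1.55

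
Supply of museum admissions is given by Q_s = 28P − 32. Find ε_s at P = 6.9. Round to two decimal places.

At P = 6.9, Q_s = 161.20.
dQ_s/dP = 28.
ε_s = (dQ_s/dP)(P/Q_s) = (28)(6.9/161.20).

1.20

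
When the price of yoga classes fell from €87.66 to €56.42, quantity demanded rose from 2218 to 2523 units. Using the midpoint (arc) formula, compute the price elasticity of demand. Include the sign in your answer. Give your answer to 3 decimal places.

-0.297

ΔQ = 2523 − 2218 = 305; ΔP = 56.42 − 87.66 = -31.24.
Midpoints: P̄ = 72.04, Q̄ = 2370.5.
ε = (ΔQ/ΔP)(P̄/Q̄) = (305/-31.24)(72.04/2370.5).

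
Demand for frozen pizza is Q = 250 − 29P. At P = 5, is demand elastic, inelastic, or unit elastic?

Q = 105, dQ/dP = -29.
ε = (dQ/dP)(P/Q) ≈ -1.381.
|ε| = 1.38 > 1.

elastic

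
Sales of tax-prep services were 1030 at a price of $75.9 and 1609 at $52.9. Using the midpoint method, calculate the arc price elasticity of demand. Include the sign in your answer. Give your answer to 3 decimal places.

-1.229

ΔQ = 1609 − 1030 = 579; ΔP = 52.9 − 75.9 = -23.0.
Midpoints: P̄ = 64.40, Q̄ = 1319.5.
ε = (ΔQ/ΔP)(P̄/Q̄) = (579/-23.0)(64.40/1319.5).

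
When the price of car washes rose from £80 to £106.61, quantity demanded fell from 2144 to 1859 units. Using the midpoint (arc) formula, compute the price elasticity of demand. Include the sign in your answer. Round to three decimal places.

-0.499

ΔQ = 1859 − 2144 = -285; ΔP = 106.61 − 80 = 26.61.
Midpoints: P̄ = 93.31, Q̄ = 2001.5.
ε = (ΔQ/ΔP)(P̄/Q̄) = (-285/26.61)(93.31/2001.5).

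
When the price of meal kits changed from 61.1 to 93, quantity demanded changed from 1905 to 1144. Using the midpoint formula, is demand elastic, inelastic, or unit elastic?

Arc ε ≈ -1.206.
|ε| = 1.21 > 1.

elastic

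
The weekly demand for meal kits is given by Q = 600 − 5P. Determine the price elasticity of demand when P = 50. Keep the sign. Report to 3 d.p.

-0.714

At P = 50, Q = 350.
dQ/dP = −5.
ε = (dQ/dP)(P/Q) = (-5)(50/350).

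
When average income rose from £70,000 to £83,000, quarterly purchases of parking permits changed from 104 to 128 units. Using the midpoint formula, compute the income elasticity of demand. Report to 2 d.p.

1.22

ΔQ = 24, ΔI = 13000. Midpoints: Ī = 76,500, Q̄ = 116.0.
ε_I = (ΔQ/ΔI)(Ī/Q̄) = (24/13000)(76500/116.0).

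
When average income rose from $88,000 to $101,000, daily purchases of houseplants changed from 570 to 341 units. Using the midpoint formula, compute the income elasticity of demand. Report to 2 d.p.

ΔQ = -229, ΔI = 13000. Midpoints: Ī = 94,500, Q̄ = 455.5.
ε_I = (ΔQ/ΔI)(Ī/Q̄) = (-229/13000)(94500/455.5).
ε_I < 0, so the good is inferior.

-3.65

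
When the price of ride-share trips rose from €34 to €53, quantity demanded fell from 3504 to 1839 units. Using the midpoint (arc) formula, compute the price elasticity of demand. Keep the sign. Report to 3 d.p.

ΔQ = 1839 − 3504 = -1665; ΔP = 53 − 34 = 19.
Midpoints: P̄ = 43.50, Q̄ = 2671.5.
ε = (ΔQ/ΔP)(P̄/Q̄) = (-1665/19)(43.50/2671.5).

-1.427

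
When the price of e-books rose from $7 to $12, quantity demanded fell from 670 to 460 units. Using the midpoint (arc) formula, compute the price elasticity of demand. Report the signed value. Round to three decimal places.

ΔQ = 460 − 670 = -210; ΔP = 12 − 7 = 5.
Midpoints: P̄ = 9.50, Q̄ = 565.0.
ε = (ΔQ/ΔP)(P̄/Q̄) = (-210/5)(9.50/565.0).

-0.706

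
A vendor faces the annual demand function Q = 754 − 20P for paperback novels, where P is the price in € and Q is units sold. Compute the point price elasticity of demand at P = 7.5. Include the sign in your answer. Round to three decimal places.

-0.248

At P = 7.5, Q = 604.
dQ/dP = −20.
ε = (dQ/dP)(P/Q) = (-20)(7.5/604).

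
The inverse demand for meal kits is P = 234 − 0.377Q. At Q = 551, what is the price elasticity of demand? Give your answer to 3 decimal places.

At Q = 551, P = 234 − 0.377(551) = 26.27.
dP/dQ = −0.377, so dQ/dP = 1/(−0.377) = -2.653.
ε = (dQ/dP)(P/Q) = (-2.653)(26.27/551).

-0.126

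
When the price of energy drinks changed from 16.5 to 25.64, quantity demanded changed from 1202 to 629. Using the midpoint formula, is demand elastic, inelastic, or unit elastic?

elastic

Arc ε ≈ -1.443.
|ε| = 1.44 > 1.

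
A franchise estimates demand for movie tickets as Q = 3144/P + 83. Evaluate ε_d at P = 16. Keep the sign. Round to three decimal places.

At P = 16, Q = 279.500.
dQ/dP = −3144/P² = -12.281.
ε = (dQ/dP)(P/Q) = (-12.281)(16/279.500).

-0.703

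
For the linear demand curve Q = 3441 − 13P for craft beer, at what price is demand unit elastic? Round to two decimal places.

For linear demand Q = a − bP, ε = −bP/(a − bP). |ε| = 1 when bP = a − bP, i.e. P = a/(2b).
P = 3441/(2·13) = 3441/26 = 132.3462.

132.35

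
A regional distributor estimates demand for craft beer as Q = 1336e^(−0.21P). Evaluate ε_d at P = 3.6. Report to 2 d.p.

At P = 3.6, Q = 627.307.
dQ/dP = −0.21·1336e^(−0.21P) = −0.21Q = -131.734.
ε = (dQ/dP)(P/Q) = (-131.734)(3.6/627.307).

-0.76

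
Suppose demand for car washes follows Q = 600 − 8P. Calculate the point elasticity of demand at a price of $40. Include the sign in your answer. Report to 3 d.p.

At P = 40, Q = 280.
dQ/dP = −8.
ε = (dQ/dP)(P/Q) = (-8)(40/280).

-1.143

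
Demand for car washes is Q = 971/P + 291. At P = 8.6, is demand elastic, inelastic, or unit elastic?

inelastic

Q = 403.907, dQ/dP = -13.129.
ε = (dQ/dP)(P/Q) ≈ -0.280.
|ε| = 0.28 < 1.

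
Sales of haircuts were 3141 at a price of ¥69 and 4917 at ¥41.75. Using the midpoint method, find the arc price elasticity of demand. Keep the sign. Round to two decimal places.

-0.90

ΔQ = 4917 − 3141 = 1776; ΔP = 41.75 − 69 = -27.25.
Midpoints: P̄ = 55.38, Q̄ = 4029.0.
ε = (ΔQ/ΔP)(P̄/Q̄) = (1776/-27.25)(55.38/4029.0).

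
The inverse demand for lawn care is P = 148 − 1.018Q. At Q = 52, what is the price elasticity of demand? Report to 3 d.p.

-1.796

At Q = 52, P = 148 − 1.018(52) = 95.06.
dP/dQ = −1.018, so dQ/dP = 1/(−1.018) = -0.982.
ε = (dQ/dP)(P/Q) = (-0.982)(95.06/52).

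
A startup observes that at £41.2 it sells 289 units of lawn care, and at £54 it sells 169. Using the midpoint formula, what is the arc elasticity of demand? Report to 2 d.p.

ΔQ = 169 − 289 = -120; ΔP = 54 − 41.2 = 12.8.
Midpoints: P̄ = 47.60, Q̄ = 229.0.
ε = (ΔQ/ΔP)(P̄/Q̄) = (-120/12.8)(47.60/229.0).

-1.95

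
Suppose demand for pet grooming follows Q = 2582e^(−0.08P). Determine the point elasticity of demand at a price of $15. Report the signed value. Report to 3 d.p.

At P = 15, Q = 777.683.
dQ/dP = −0.08·2582e^(−0.08P) = −0.08Q = -62.215.
ε = (dQ/dP)(P/Q) = (-62.215)(15/777.683).

-1.200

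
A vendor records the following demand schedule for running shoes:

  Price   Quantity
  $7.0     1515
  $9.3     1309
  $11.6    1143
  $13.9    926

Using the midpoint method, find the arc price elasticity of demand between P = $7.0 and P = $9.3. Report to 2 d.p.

At P = 7.0, Q = 1515; at P = 9.3, Q = 1309.
ΔQ = -206, ΔP = 2.3. Midpoints: P̄ = 8.15, Q̄ = 1412.0.
ε = (ΔQ/ΔP)(P̄/Q̄) = (-206/2.3)(8.15/1412.0).

-0.52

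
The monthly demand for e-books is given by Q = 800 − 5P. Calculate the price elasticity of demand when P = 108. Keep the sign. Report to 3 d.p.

-2.077

At P = 108, Q = 260.
dQ/dP = −5.
ε = (dQ/dP)(P/Q) = (-5)(108/260).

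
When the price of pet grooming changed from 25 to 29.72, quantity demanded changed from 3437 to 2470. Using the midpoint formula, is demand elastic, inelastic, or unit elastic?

Arc ε ≈ -1.898.
|ε| = 1.90 > 1.

elastic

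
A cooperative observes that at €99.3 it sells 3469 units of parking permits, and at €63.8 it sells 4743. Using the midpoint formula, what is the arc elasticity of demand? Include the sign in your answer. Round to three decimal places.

-0.713

ΔQ = 4743 − 3469 = 1274; ΔP = 63.8 − 99.3 = -35.5.
Midpoints: P̄ = 81.55, Q̄ = 4106.0.
ε = (ΔQ/ΔP)(P̄/Q̄) = (1274/-35.5)(81.55/4106.0).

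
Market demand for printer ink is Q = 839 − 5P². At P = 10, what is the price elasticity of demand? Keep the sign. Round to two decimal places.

At P = 10, Q = 339.
dQ/dP = −10P = -100.
ε = (dQ/dP)(P/Q) = (-100)(10/339).
|ε| > 1, so demand is elastic at this price.

-2.95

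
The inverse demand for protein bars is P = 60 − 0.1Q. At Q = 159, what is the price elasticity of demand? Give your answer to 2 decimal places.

At Q = 159, P = 60 − 0.1(159) = 44.10.
dP/dQ = −0.1, so dQ/dP = 1/(−0.1) = -10.000.
ε = (dQ/dP)(P/Q) = (-10.000)(44.10/159).

-2.77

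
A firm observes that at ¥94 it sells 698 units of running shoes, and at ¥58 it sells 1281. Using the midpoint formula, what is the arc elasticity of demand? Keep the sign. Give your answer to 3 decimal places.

ΔQ = 1281 − 698 = 583; ΔP = 58 − 94 = -36.
Midpoints: P̄ = 76.00, Q̄ = 989.5.
ε = (ΔQ/ΔP)(P̄/Q̄) = (583/-36)(76.00/989.5).

-1.244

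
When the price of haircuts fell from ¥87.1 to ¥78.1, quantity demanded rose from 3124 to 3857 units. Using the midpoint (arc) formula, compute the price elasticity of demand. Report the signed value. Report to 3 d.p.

ΔQ = 3857 − 3124 = 733; ΔP = 78.1 − 87.1 = -9.
Midpoints: P̄ = 82.60, Q̄ = 3490.5.
ε = (ΔQ/ΔP)(P̄/Q̄) = (733/-9)(82.60/3490.5).

-1.927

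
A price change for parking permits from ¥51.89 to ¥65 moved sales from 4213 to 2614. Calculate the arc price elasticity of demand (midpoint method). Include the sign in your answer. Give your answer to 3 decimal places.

ΔQ = 2614 − 4213 = -1599; ΔP = 65 − 51.89 = 13.11.
Midpoints: P̄ = 58.45, Q̄ = 3413.5.
ε = (ΔQ/ΔP)(P̄/Q̄) = (-1599/13.11)(58.45/3413.5).

-2.088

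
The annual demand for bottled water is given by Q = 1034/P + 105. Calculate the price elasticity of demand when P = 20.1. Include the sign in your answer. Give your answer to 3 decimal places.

At P = 20.1, Q = 156.443.
dQ/dP = −1034/P² = -2.559.
ε = (dQ/dP)(P/Q) = (-2.559)(20.1/156.443).

-0.329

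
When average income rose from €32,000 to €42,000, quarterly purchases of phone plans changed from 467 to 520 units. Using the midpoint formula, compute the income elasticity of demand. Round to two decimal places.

0.40

ΔQ = 53, ΔI = 10000. Midpoints: Ī = 37,000, Q̄ = 493.5.
ε_I = (ΔQ/ΔI)(Ī/Q̄) = (53/10000)(37000/493.5).
ε_I > 0, so the good is normal.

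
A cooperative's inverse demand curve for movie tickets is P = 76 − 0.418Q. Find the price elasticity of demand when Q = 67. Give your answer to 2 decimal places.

At Q = 67, P = 76 − 0.418(67) = 47.99.
dP/dQ = −0.418, so dQ/dP = 1/(−0.418) = -2.392.
ε = (dQ/dP)(P/Q) = (-2.392)(47.99/67).

-1.71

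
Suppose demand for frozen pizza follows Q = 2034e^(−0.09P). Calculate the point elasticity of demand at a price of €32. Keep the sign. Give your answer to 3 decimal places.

-2.880

At P = 32, Q = 114.178.
dQ/dP = −0.09·2034e^(−0.09P) = −0.09Q = -10.276.
ε = (dQ/dP)(P/Q) = (-10.276)(32/114.178).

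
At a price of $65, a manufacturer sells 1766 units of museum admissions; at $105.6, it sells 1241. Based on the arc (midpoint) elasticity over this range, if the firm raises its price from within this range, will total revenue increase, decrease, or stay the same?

increase

Arc ε = (-525/40.6)(85.30/1503.5) ≈ -0.734.
|ε| = 0.73 < 1, so demand is inelastic. A price rise therefore raises total revenue.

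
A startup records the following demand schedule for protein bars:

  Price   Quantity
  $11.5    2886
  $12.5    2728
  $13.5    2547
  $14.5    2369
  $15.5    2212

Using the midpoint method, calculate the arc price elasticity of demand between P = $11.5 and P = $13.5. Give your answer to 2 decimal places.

-0.78

At P = 11.5, Q = 2886; at P = 13.5, Q = 2547.
ΔQ = -339, ΔP = 2.0. Midpoints: P̄ = 12.50, Q̄ = 2716.5.
ε = (ΔQ/ΔP)(P̄/Q̄) = (-339/2.0)(12.50/2716.5).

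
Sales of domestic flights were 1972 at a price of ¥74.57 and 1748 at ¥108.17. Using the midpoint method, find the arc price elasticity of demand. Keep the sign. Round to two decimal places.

ΔQ = 1748 − 1972 = -224; ΔP = 108.17 − 74.57 = 33.6.
Midpoints: P̄ = 91.37, Q̄ = 1860.0.
ε = (ΔQ/ΔP)(P̄/Q̄) = (-224/33.6)(91.37/1860.0).

-0.33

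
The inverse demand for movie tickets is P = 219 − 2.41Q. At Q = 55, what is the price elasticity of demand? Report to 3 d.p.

At Q = 55, P = 219 − 2.41(55) = 86.45.
dP/dQ = −2.41, so dQ/dP = 1/(−2.41) = -0.415.
ε = (dQ/dP)(P/Q) = (-0.415)(86.45/55).

-0.652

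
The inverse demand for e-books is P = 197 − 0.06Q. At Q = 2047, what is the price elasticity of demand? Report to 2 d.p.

At Q = 2047, P = 197 − 0.06(2047) = 74.18.
dP/dQ = −0.06, so dQ/dP = 1/(−0.06) = -16.667.
ε = (dQ/dP)(P/Q) = (-16.667)(74.18/2047).

-0.60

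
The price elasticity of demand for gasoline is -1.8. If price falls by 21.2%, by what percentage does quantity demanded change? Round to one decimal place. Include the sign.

38.2%

%ΔQ ≈ ε × %ΔP = (-1.8)(-21.2%) = 38.16%.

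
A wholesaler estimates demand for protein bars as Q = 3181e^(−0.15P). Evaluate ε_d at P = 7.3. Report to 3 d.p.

-1.095

At P = 7.3, Q = 1064.170.
dQ/dP = −0.15·3181e^(−0.15P) = −0.15Q = -159.626.
ε = (dQ/dP)(P/Q) = (-159.626)(7.3/1064.170).
|ε| > 1, so demand is elastic at this price.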